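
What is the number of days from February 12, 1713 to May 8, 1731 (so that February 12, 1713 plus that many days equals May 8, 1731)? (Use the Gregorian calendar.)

Feb 12, 1713 → Feb 12, 1714: 365 days.
Feb 12, 1714 → Feb 12, 1715: 365 days.
Feb 12, 1715 → Feb 12, 1716: 365 days.
Feb 12, 1716 → Feb 12, 1717: 366 days (Feb 29, 1716 is in that span).
Feb 12, 1717 → Feb 12, 1718: 365 days.
Feb 12, 1718 → Feb 12, 1719: 365 days.
Feb 12, 1719 → Feb 12, 1720: 365 days.
Feb 12, 1720 → Feb 12, 1721: 366 days (Feb 29, 1720 is in that span).
Feb 12, 1721 → Feb 12, 1722: 365 days.
Feb 12, 1722 → Feb 12, 1723: 365 days.
Feb 12, 1723 → Feb 12, 1724: 365 days.
Feb 12, 1724 → Feb 12, 1725: 366 days (Feb 29, 1724 is in that span).
Feb 12, 1725 → Feb 12, 1726: 365 days.
Feb 12, 1726 → Feb 12, 1727: 365 days.
Feb 12, 1727 → Feb 12, 1728: 365 days.
Feb 12, 1728 → Feb 12, 1729: 366 days (Feb 29, 1728 is in that span).
Feb 12, 1729 → Feb 12, 1730: 365 days.
Feb 12, 1730 → Feb 12, 1731: 365 days.
Feb 12, 1731 → Mar 12, 1731: 28 days (February has 28).
Mar 12, 1731 → Apr 12, 1731: 31 days (March has 31).
Apr 12, 1731 → May 8, 1731: 26 days.
Total: 6659 days.

6659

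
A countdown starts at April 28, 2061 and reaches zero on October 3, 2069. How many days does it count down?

Apr 28, 2061 → Apr 28, 2062: 365 days.
Apr 28, 2062 → Apr 28, 2063: 365 days.
Apr 28, 2063 → Apr 28, 2064: 366 days (Feb 29, 2064 is in that span).
Apr 28, 2064 → Apr 28, 2065: 365 days.
Apr 28, 2065 → Apr 28, 2066: 365 days.
Apr 28, 2066 → Apr 28, 2067: 365 days.
Apr 28, 2067 → Apr 28, 2068: 366 days (Feb 29, 2068 is in that span).
Apr 28, 2068 → Apr 28, 2069: 365 days.
Apr 28, 2069 → May 28, 2069: 30 days (April has 30).
May 28, 2069 → Jun 28, 2069: 31 days (May has 31).
Jun 28, 2069 → Jul 28, 2069: 30 days (June has 30).
Jul 28, 2069 → Aug 28, 2069: 31 days (July has 31).
Aug 28, 2069 → Sep 28, 2069: 31 days (August has 31).
Sep 28, 2069 → Oct 3, 2069: 5 days.
Total: 3080 days.

3080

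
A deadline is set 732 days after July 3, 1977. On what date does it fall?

July 5, 1979

+365 (one year) → Jul 3, 1978 (367 left).
Jul has 31 days: +29 → Aug 1, 1978 (338 left).
Aug has 31 days: +31 → Sep 1, 1978 (307 left).
Sep has 30 days: +30 → Oct 1, 1978 (277 left).
Oct has 31 days: +31 → Nov 1, 1978 (246 left).
Nov has 30 days: +30 → Dec 1, 1978 (216 left).
Dec has 31 days: +31 → Jan 1, 1979 (185 left).
Jan has 31 days: +31 → Feb 1, 1979 (154 left).
Feb has 28 days: +28 → Mar 1, 1979 (126 left).
Mar has 31 days: +31 → Apr 1, 1979 (95 left).
Apr has 30 days: +30 → May 1, 1979 (65 left).
May has 31 days: +31 → Jun 1, 1979 (34 left).
Jun has 30 days: +30 → Jul 1, 1979 (4 left).
+4 → Jul 5, 1979.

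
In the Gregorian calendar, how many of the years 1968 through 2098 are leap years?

33

Multiples of 4 in [1968,2098]: 33.
Of those, multiples of 100: 1 (not leap unless ÷400).
Multiples of 400: 1.
Leap years = 33 − 1 + 1 = 33.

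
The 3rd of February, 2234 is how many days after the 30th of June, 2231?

949

Jun 30, 2231 → Jun 30, 2232: 366 days (Feb 29, 2232 is in that span).
Jun 30, 2232 → Jun 30, 2233: 365 days.
Jun 30, 2233 → Jul 30, 2233: 30 days (June has 30).
Jul 30, 2233 → Aug 30, 2233: 31 days (July has 31).
Aug 30, 2233 → Sep 30, 2233: 31 days (August has 31).
Sep 30, 2233 → Oct 30, 2233: 30 days (September has 30).
Oct 30, 2233 → Nov 30, 2233: 31 days (October has 31).
Nov 30, 2233 → Dec 30, 2233: 30 days (November has 30).
Dec 30, 2233 → Jan 30, 2234: 31 days (December has 31).
Jan 30, 2234 → Feb 3, 2234: 4 days.
Total: 949 days.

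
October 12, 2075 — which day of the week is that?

Saturday

January 1, 2075 is a Tuesday.
Jan 1, 2075 → Feb 1, 2075: 31 days (January has 31).
Feb 1, 2075 → Mar 1, 2075: 28 days (February has 28).
Mar 1, 2075 → Apr 1, 2075: 31 days (March has 31).
Apr 1, 2075 → May 1, 2075: 30 days (April has 30).
May 1, 2075 → Jun 1, 2075: 31 days (May has 31).
Jun 1, 2075 → Jul 1, 2075: 30 days (June has 30).
Jul 1, 2075 → Aug 1, 2075: 31 days (July has 31).
Aug 1, 2075 → Sep 1, 2075: 31 days (August has 31).
Sep 1, 2075 → Oct 1, 2075: 30 days (September has 30).
Oct 1, 2075 → Oct 12, 2075: 11 days.
Total: 284 days.
284 mod 7 = 4, so Tuesday + 4 = Saturday.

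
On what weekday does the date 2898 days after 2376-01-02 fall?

Jan 2, 2376 is a Friday.
2898 mod 7 = 0, so 2898 days after a Friday is Friday + 0 = Friday.

Friday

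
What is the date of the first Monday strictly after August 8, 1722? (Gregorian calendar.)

Aug 8, 1722 is a Saturday.
From Saturday to the next Monday is 2 days.
Aug 8, 1722 + 2 = Aug 10, 1722.

August 10, 1722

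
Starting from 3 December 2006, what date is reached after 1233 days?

April 19, 2010

+365 (one year) → Dec 3, 2007 (868 left).
+366 (one year; includes Feb 29, 2008) → Dec 3, 2008 (502 left).
+365 (one year) → Dec 3, 2009 (137 left).
Dec has 31 days: +29 → Jan 1, 2010 (108 left).
Jan has 31 days: +31 → Feb 1, 2010 (77 left).
Feb has 28 days: +28 → Mar 1, 2010 (49 left).
Mar has 31 days: +31 → Apr 1, 2010 (18 left).
+18 → Apr 19, 2010.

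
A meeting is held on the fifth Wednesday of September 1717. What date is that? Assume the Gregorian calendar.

September 1, 1717 is a Wednesday.
The first Wednesday is therefore September 1 (same day).
The fifth Wednesday is 1 + 4×7 = September 29.

September 29, 1717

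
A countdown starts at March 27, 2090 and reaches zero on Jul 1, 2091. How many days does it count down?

Mar 27, 2090 → Mar 27, 2091: 365 days.
Mar 27, 2091 → Apr 27, 2091: 31 days (March has 31).
Apr 27, 2091 → May 27, 2091: 30 days (April has 30).
May 27, 2091 → Jun 27, 2091: 31 days (May has 31).
Jun 27, 2091 → Jul 1, 2091: 4 days.
Total: 461 days.

461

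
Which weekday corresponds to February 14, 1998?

Doomsday rule: the anchor day for the 1900s is Wednesday. For year 98: 98÷12 = 8 r 2, and 2÷4 = 0, so 8+2+0 = 10.
Wednesday + 10 ≡ Saturday — that's 1998's doomsday.
In February the doomsday date is Feb 28 (1998 is not a leap year).
Feb 14 is 14 days before Feb 28; 14 mod 7 = 0, so Saturday − 0 = Saturday.

Saturday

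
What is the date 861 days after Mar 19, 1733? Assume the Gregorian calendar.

+365 (one year) → Mar 19, 1734 (496 left).
+365 (one year) → Mar 19, 1735 (131 left).
Mar has 31 days: +13 → Apr 1, 1735 (118 left).
Apr has 30 days: +30 → May 1, 1735 (88 left).
May has 31 days: +31 → Jun 1, 1735 (57 left).
Jun has 30 days: +30 → Jul 1, 1735 (27 left).
+27 → Jul 28, 1735.

July 28, 1735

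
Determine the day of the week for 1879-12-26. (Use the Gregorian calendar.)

Doomsday rule: the anchor day for the 1800s is Friday. For year 79: 79÷12 = 6 r 7, and 7÷4 = 1, so 6+7+1 = 14.
Friday + 14 ≡ Friday — that's 1879's doomsday.
In December the doomsday date is Dec 12.
Dec 26 is 14 days after Dec 12; 14 mod 7 = 0, so Friday + 0 = Friday.

Friday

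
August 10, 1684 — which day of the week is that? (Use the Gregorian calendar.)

Thursday

Doomsday rule: the anchor day for the 1600s is Tuesday. For year 84: 84÷12 = 7 r 0, and 0÷4 = 0, so 7+0+0 = 7.
Tuesday + 7 ≡ Tuesday — that's 1684's doomsday.
In August the doomsday date is Aug 8.
Aug 10 is 2 days after Aug 8; 2 mod 7 = 2, so Tuesday + 2 = Thursday.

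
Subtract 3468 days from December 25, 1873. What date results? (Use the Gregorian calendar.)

June 27, 1864

−365 (one year) → Dec 25, 1872 (3103 left).
−366 (one year; includes Feb 29, 1872) → Dec 25, 1871 (2737 left).
−365 (one year) → Dec 25, 1870 (2372 left).
−365 (one year) → Dec 25, 1869 (2007 left).
−365 (one year) → Dec 25, 1868 (1642 left).
−366 (one year; includes Feb 29, 1868) → Dec 25, 1867 (1276 left).
−365 (one year) → Dec 25, 1866 (911 left).
−365 (one year) → Dec 25, 1865 (546 left).
−365 (one year) → Dec 25, 1864 (181 left).
−25 → Nov 30, 1864 (end of Nov, 30 days; 156 left).
−30 → Oct 31, 1864 (end of Oct, 31 days; 126 left).
−31 → Sep 30, 1864 (end of Sep, 30 days; 95 left).
−30 → Aug 31, 1864 (end of Aug, 31 days; 65 left).
−31 → Jul 31, 1864 (end of Jul, 31 days; 34 left).
−31 → Jun 30, 1864 (end of Jun, 30 days; 3 left).
−3 → Jun 27, 1864.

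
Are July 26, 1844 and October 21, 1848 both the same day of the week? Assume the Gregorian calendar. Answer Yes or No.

From Jul 26, 1844 to Oct 21, 1848 is 1548 days.
1548 mod 7 = 1, so they are different weekdays.
(Jul 26, 1844 is a Friday; Oct 21, 1848 is a Saturday.)

No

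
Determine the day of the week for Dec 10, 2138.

Wednesday

Doomsday rule: the anchor day for the 2100s is Sunday. For year 38: 38÷12 = 3 r 2, and 2÷4 = 0, so 3+2+0 = 5.
Sunday + 5 ≡ Friday — that's 2138's doomsday.
In December the doomsday date is Dec 12.
Dec 10 is 2 days before Dec 12; 2 mod 7 = 2, so Friday − 2 = Wednesday.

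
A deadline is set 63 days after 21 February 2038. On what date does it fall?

April 25, 2038

Feb has 28 days: +8 → Mar 1, 2038 (55 left).
Mar has 31 days: +31 → Apr 1, 2038 (24 left).
+24 → Apr 25, 2038.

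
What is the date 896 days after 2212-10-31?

+365 (one year) → Oct 31, 2213 (531 left).
+365 (one year) → Oct 31, 2214 (166 left).
Oct has 31 days: +1 → Nov 1, 2214 (165 left).
Nov has 30 days: +30 → Dec 1, 2214 (135 left).
Dec has 31 days: +31 → Jan 1, 2215 (104 left).
Jan has 31 days: +31 → Feb 1, 2215 (73 left).
Feb has 28 days: +28 → Mar 1, 2215 (45 left).
Mar has 31 days: +31 → Apr 1, 2215 (14 left).
+14 → Apr 15, 2215.

April 15, 2215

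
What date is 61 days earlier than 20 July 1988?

−20 → Jun 30, 1988 (end of Jun, 30 days; 41 left).
−30 → May 31, 1988 (end of May, 31 days; 11 left).
−11 → May 20, 1988.

May 20, 1988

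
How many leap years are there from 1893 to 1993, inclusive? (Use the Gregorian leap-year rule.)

Multiples of 4 in [1893,1993]: 25.
Of those, multiples of 100: 1 (not leap unless ÷400).
Multiples of 400: 0.
Leap years = 25 − 1 + 0 = 24.

24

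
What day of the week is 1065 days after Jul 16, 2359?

Jul 16, 2359 is a Thursday.
1065 mod 7 = 1, so 1065 days after a Thursday is Thursday + 1 = Friday.

Friday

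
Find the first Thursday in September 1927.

September 1, 1927 is a Thursday.
The first Thursday is therefore September 1 (same day).

September 1, 1927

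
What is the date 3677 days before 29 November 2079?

−365 (one year) → Nov 29, 2078 (3312 left).
−365 (one year) → Nov 29, 2077 (2947 left).
−365 (one year) → Nov 29, 2076 (2582 left).
−366 (one year; includes Feb 29, 2076) → Nov 29, 2075 (2216 left).
−365 (one year) → Nov 29, 2074 (1851 left).
−365 (one year) → Nov 29, 2073 (1486 left).
−365 (one year) → Nov 29, 2072 (1121 left).
−366 (one year; includes Feb 29, 2072) → Nov 29, 2071 (755 left).
−365 (one year) → Nov 29, 2070 (390 left).
−29 → Oct 31, 2070 (end of Oct, 31 days; 361 left).
−31 → Sep 30, 2070 (end of Sep, 30 days; 330 left).
−30 → Aug 31, 2070 (end of Aug, 31 days; 300 left).
−31 → Jul 31, 2070 (end of Jul, 31 days; 269 left).
−31 → Jun 30, 2070 (end of Jun, 30 days; 238 left).
−30 → May 31, 2070 (end of May, 31 days; 208 left).
−31 → Apr 30, 2070 (end of Apr, 30 days; 177 left).
−30 → Mar 31, 2070 (end of Mar, 31 days; 147 left).
−31 → Feb 28, 2070 (end of Feb, 28 days; 116 left).
−28 → Jan 31, 2070 (end of Jan, 31 days; 88 left).
−31 → Dec 31, 2069 (end of Dec, 31 days; 57 left).
−31 → Nov 30, 2069 (end of Nov, 30 days; 26 left).
−26 → Nov 4, 2069.

November 4, 2069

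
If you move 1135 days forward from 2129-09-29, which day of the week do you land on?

First find the weekday of Sep 29, 2129. Doomsday rule: the anchor day for the 2100s is Sunday. For year 29: 29÷12 = 2 r 5, and 5÷4 = 1, so 2+5+1 = 8.
Sunday + 8 ≡ Monday — that's 2129's doomsday.
In September the doomsday date is Sep 5.
Sep 29 is 24 days after Sep 5; 24 mod 7 = 3, so Monday + 3 = Thursday.
1135 mod 7 = 1, so 1135 days after a Thursday is Thursday + 1 = Friday.

Friday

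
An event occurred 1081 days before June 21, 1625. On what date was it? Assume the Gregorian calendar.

−365 (one year) → Jun 21, 1624 (716 left).
−366 (one year; includes Feb 29, 1624) → Jun 21, 1623 (350 left).
−21 → May 31, 1623 (end of May, 31 days; 329 left).
−31 → Apr 30, 1623 (end of Apr, 30 days; 298 left).
−30 → Mar 31, 1623 (end of Mar, 31 days; 268 left).
−31 → Feb 28, 1623 (end of Feb, 28 days; 237 left).
−28 → Jan 31, 1623 (end of Jan, 31 days; 209 left).
−31 → Dec 31, 1622 (end of Dec, 31 days; 178 left).
−31 → Nov 30, 1622 (end of Nov, 30 days; 147 left).
−30 → Oct 31, 1622 (end of Oct, 31 days; 117 left).
−31 → Sep 30, 1622 (end of Sep, 30 days; 86 left).
−30 → Aug 31, 1622 (end of Aug, 31 days; 56 left).
−31 → Jul 31, 1622 (end of Jul, 31 days; 25 left).
−25 → Jul 6, 1622.

July 6, 1622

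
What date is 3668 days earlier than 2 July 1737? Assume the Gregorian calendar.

−365 (one year) → Jul 2, 1736 (3303 left).
−366 (one year; includes Feb 29, 1736) → Jul 2, 1735 (2937 left).
−365 (one year) → Jul 2, 1734 (2572 left).
−365 (one year) → Jul 2, 1733 (2207 left).
−365 (one year) → Jul 2, 1732 (1842 left).
−366 (one year; includes Feb 29, 1732) → Jul 2, 1731 (1476 left).
−365 (one year) → Jul 2, 1730 (1111 left).
−365 (one year) → Jul 2, 1729 (746 left).
−365 (one year) → Jul 2, 1728 (381 left).
−2 → Jun 30, 1728 (end of Jun, 30 days; 379 left).
−30 → May 31, 1728 (end of May, 31 days; 349 left).
−31 → Apr 30, 1728 (end of Apr, 30 days; 318 left).
−30 → Mar 31, 1728 (end of Mar, 31 days; 288 left).
−31 → Feb 29, 1728 (end of Feb, 29 days; 257 left).
−29 → Jan 31, 1728 (end of Jan, 31 days; 228 left).
−31 → Dec 31, 1727 (end of Dec, 31 days; 197 left).
−31 → Nov 30, 1727 (end of Nov, 30 days; 166 left).
−30 → Oct 31, 1727 (end of Oct, 31 days; 136 left).
−31 → Sep 30, 1727 (end of Sep, 30 days; 105 left).
−30 → Aug 31, 1727 (end of Aug, 31 days; 75 left).
−31 → Jul 31, 1727 (end of Jul, 31 days; 44 left).
−31 → Jun 30, 1727 (end of Jun, 30 days; 13 left).
−13 → Jun 17, 1727.

June 17, 1727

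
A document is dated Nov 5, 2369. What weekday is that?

Wednesday

Doomsday rule: the anchor day for the 2300s is Wednesday. For year 69: 69÷12 = 5 r 9, and 9÷4 = 2, so 5+9+2 = 16.
Wednesday + 16 ≡ Friday — that's 2369's doomsday.
In November the doomsday date is Nov 7.
Nov 5 is 2 days before Nov 7; 2 mod 7 = 2, so Friday − 2 = Wednesday.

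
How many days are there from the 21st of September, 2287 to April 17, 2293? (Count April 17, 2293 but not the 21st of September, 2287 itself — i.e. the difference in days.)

Sep 21, 2287 → Sep 21, 2288: 366 days (Feb 29, 2288 is in that span).
Sep 21, 2288 → Sep 21, 2289: 365 days.
Sep 21, 2289 → Sep 21, 2290: 365 days.
Sep 21, 2290 → Sep 21, 2291: 365 days.
Sep 21, 2291 → Sep 21, 2292: 366 days (Feb 29, 2292 is in that span).
Sep 21, 2292 → Oct 21, 2292: 30 days (September has 30).
Oct 21, 2292 → Nov 21, 2292: 31 days (October has 31).
Nov 21, 2292 → Dec 21, 2292: 30 days (November has 30).
Dec 21, 2292 → Jan 21, 2293: 31 days (December has 31).
Jan 21, 2293 → Feb 21, 2293: 31 days (January has 31).
Feb 21, 2293 → Mar 21, 2293: 28 days (February has 28).
Mar 21, 2293 → Apr 17, 2293: 27 days.
Total: 2035 days.

2035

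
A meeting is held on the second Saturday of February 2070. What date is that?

February 8, 2070

February 1, 2070 is a Saturday.
The first Saturday is therefore February 1 (same day).
The second Saturday is 1 + 1×7 = February 8.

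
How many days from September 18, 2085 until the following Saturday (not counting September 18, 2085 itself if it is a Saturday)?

Sep 18, 2085 is a Tuesday.
From Tuesday to the next Saturday is 4 days.

4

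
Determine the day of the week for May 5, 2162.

Wednesday

Doomsday rule: the anchor day for the 2100s is Sunday. For year 62: 62÷12 = 5 r 2, and 2÷4 = 0, so 5+2+0 = 7.
Sunday + 7 ≡ Sunday — that's 2162's doomsday.
In May the doomsday date is May 9.
May 5 is 4 days before May 9; 4 mod 7 = 4, so Sunday − 4 = Wednesday.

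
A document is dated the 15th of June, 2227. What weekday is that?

January 1, 2227 is a Monday.
Jan 1, 2227 → Feb 1, 2227: 31 days (January has 31).
Feb 1, 2227 → Mar 1, 2227: 28 days (February has 28).
Mar 1, 2227 → Apr 1, 2227: 31 days (March has 31).
Apr 1, 2227 → May 1, 2227: 30 days (April has 30).
May 1, 2227 → Jun 1, 2227: 31 days (May has 31).
Jun 1, 2227 → Jun 15, 2227: 14 days.
Total: 165 days.
165 mod 7 = 4, so Monday + 4 = Friday.

Friday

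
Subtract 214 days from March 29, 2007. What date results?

August 27, 2006

−29 → Feb 28, 2007 (end of Feb, 28 days; 185 left).
−28 → Jan 31, 2007 (end of Jan, 31 days; 157 left).
−31 → Dec 31, 2006 (end of Dec, 31 days; 126 left).
−31 → Nov 30, 2006 (end of Nov, 30 days; 95 left).
−30 → Oct 31, 2006 (end of Oct, 31 days; 65 left).
−31 → Sep 30, 2006 (end of Sep, 30 days; 34 left).
−30 → Aug 31, 2006 (end of Aug, 31 days; 4 left).
−4 → Aug 27, 2006.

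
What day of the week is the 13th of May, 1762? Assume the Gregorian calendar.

Doomsday rule: the anchor day for the 1700s is Sunday. For year 62: 62÷12 = 5 r 2, and 2÷4 = 0, so 5+2+0 = 7.
Sunday + 7 ≡ Sunday — that's 1762's doomsday.
In May the doomsday date is May 9.
May 13 is 4 days after May 9; 4 mod 7 = 4, so Sunday + 4 = Thursday.

Thursday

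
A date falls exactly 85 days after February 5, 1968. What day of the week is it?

Tuesday

Feb 5, 1968 is a Monday.
85 mod 7 = 1, so 85 days after a Monday is Monday + 1 = Tuesday.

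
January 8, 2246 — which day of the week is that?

Doomsday rule: the anchor day for the 2200s is Friday. For year 46: 46÷12 = 3 r 10, and 10÷4 = 2, so 3+10+2 = 15.
Friday + 15 ≡ Saturday — that's 2246's doomsday.
In January the doomsday date is Jan 3 (2246 is not a leap year).
Jan 8 is 5 days after Jan 3; 5 mod 7 = 5, so Saturday + 5 = Thursday.

Thursday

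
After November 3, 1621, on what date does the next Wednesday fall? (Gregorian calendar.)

November 10, 1621

Nov 3, 1621 is a Wednesday.
From Wednesday to the next Wednesday is 7 days.
Nov 3, 1621 + 7 = Nov 10, 1621.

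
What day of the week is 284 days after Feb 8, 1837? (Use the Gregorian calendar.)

First find the weekday of Feb 8, 1837. Doomsday rule: the anchor day for the 1800s is Friday. For year 37: 37÷12 = 3 r 1, and 1÷4 = 0, so 3+1+0 = 4.
Friday + 4 ≡ Tuesday — that's 1837's doomsday.
In February the doomsday date is Feb 28 (1837 is not a leap year).
Feb 8 is 20 days before Feb 28; 20 mod 7 = 6, so Tuesday − 6 = Wednesday.
284 mod 7 = 4, so 284 days after a Wednesday is Wednesday + 4 = Sunday.

Sunday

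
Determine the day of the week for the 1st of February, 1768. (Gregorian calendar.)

Doomsday rule: the anchor day for the 1700s is Sunday. For year 68: 68÷12 = 5 r 8, and 8÷4 = 2, so 5+8+2 = 15.
Sunday + 15 ≡ Monday — that's 1768's doomsday.
In February the doomsday date is Feb 29 (1768 is a leap year (divisible by 4)).
Feb 1 is 28 days before Feb 29; 28 mod 7 = 0, so Monday − 0 = Monday.

Monday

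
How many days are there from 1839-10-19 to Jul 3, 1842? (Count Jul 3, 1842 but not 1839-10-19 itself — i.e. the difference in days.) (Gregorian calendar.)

Oct 19, 1839 → Oct 19, 1840: 366 days (Feb 29, 1840 is in that span).
Oct 19, 1840 → Oct 19, 1841: 365 days.
Oct 19, 1841 → Nov 19, 1841: 31 days (October has 31).
Nov 19, 1841 → Dec 19, 1841: 30 days (November has 30).
Dec 19, 1841 → Jan 19, 1842: 31 days (December has 31).
Jan 19, 1842 → Feb 19, 1842: 31 days (January has 31).
Feb 19, 1842 → Mar 19, 1842: 28 days (February has 28).
Mar 19, 1842 → Apr 19, 1842: 31 days (March has 31).
Apr 19, 1842 → May 19, 1842: 30 days (April has 30).
May 19, 1842 → Jun 19, 1842: 31 days (May has 31).
Jun 19, 1842 → Jul 3, 1842: 14 days.
Total: 988 days.

988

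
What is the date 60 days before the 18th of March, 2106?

−18 → Feb 28, 2106 (end of Feb, 28 days; 42 left).
−28 → Jan 31, 2106 (end of Jan, 31 days; 14 left).
−14 → Jan 17, 2106.

January 17, 2106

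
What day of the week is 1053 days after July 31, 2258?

Tuesday

First find the weekday of Jul 31, 2258. Doomsday rule: the anchor day for the 2200s is Friday. For year 58: 58÷12 = 4 r 10, and 10÷4 = 2, so 4+10+2 = 16.
Friday + 16 ≡ Sunday — that's 2258's doomsday.
In July the doomsday date is Jul 11.
Jul 31 is 20 days after Jul 11; 20 mod 7 = 6, so Sunday + 6 = Saturday.
1053 mod 7 = 3, so 1053 days after a Saturday is Saturday + 3 = Tuesday.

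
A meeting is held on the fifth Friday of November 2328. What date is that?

November 1, 2328 is a Thursday.
The first Friday is therefore November 2 (1 days later).
The fifth Friday is 2 + 4×7 = November 30.

November 30, 2328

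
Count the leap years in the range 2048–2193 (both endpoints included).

Multiples of 4 in [2048,2193]: 37.
Of those, multiples of 100: 1 (not leap unless ÷400).
Multiples of 400: 0.
Leap years = 37 − 1 + 0 = 36.

36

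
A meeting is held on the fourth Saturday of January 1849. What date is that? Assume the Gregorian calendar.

January 27, 1849

January 1, 1849 is a Monday.
The first Saturday is therefore January 6 (5 days later).
The fourth Saturday is 6 + 3×7 = January 27.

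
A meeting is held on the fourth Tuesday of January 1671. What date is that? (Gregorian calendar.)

January 1, 1671 is a Thursday.
The first Tuesday is therefore January 6 (5 days later).
The fourth Tuesday is 6 + 3×7 = January 27.

January 27, 1671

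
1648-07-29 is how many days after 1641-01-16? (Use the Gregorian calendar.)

2751

Jan 16, 1641 → Jan 16, 1642: 365 days.
Jan 16, 1642 → Jan 16, 1643: 365 days.
Jan 16, 1643 → Jan 16, 1644: 365 days.
Jan 16, 1644 → Jan 16, 1645: 366 days (Feb 29, 1644 is in that span).
Jan 16, 1645 → Jan 16, 1646: 365 days.
Jan 16, 1646 → Jan 16, 1647: 365 days.
Jan 16, 1647 → Jan 16, 1648: 365 days.
Jan 16, 1648 → Feb 16, 1648: 31 days (January has 31).
Feb 16, 1648 → Mar 16, 1648: 29 days (February has 29).
Mar 16, 1648 → Apr 16, 1648: 31 days (March has 31).
Apr 16, 1648 → May 16, 1648: 30 days (April has 30).
May 16, 1648 → Jun 16, 1648: 31 days (May has 31).
Jun 16, 1648 → Jul 16, 1648: 30 days (June has 30).
Jul 16, 1648 → Jul 29, 1648: 13 days.
Total: 2751 days.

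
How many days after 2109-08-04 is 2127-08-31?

6601

Aug 4, 2109 → Aug 4, 2110: 365 days.
Aug 4, 2110 → Aug 4, 2111: 365 days.
Aug 4, 2111 → Aug 4, 2112: 366 days (Feb 29, 2112 is in that span).
Aug 4, 2112 → Aug 4, 2113: 365 days.
Aug 4, 2113 → Aug 4, 2114: 365 days.
Aug 4, 2114 → Aug 4, 2115: 365 days.
Aug 4, 2115 → Aug 4, 2116: 366 days (Feb 29, 2116 is in that span).
Aug 4, 2116 → Aug 4, 2117: 365 days.
Aug 4, 2117 → Aug 4, 2118: 365 days.
Aug 4, 2118 → Aug 4, 2119: 365 days.
Aug 4, 2119 → Aug 4, 2120: 366 days (Feb 29, 2120 is in that span).
Aug 4, 2120 → Aug 4, 2121: 365 days.
Aug 4, 2121 → Aug 4, 2122: 365 days.
Aug 4, 2122 → Aug 4, 2123: 365 days.
Aug 4, 2123 → Aug 4, 2124: 366 days (Feb 29, 2124 is in that span).
Aug 4, 2124 → Aug 4, 2125: 365 days.
Aug 4, 2125 → Aug 4, 2126: 365 days.
Aug 4, 2126 → Sep 4, 2126: 31 days (August has 31).
Sep 4, 2126 → Oct 4, 2126: 30 days (September has 30).
Oct 4, 2126 → Nov 4, 2126: 31 days (October has 31).
Nov 4, 2126 → Dec 4, 2126: 30 days (November has 30).
Dec 4, 2126 → Jan 4, 2127: 31 days (December has 31).
Jan 4, 2127 → Feb 4, 2127: 31 days (January has 31).
Feb 4, 2127 → Mar 4, 2127: 28 days (February has 28).
Mar 4, 2127 → Apr 4, 2127: 31 days (March has 31).
Apr 4, 2127 → May 4, 2127: 30 days (April has 30).
May 4, 2127 → Jun 4, 2127: 31 days (May has 31).
Jun 4, 2127 → Jul 4, 2127: 30 days (June has 30).
Jul 4, 2127 → Aug 4, 2127: 31 days (July has 31).
Aug 4, 2127 → Aug 31, 2127: 27 days.
Total: 6601 days.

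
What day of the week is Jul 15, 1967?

Saturday

January 1, 1967 is a Sunday.
Jan 1, 1967 → Feb 1, 1967: 31 days (January has 31).
Feb 1, 1967 → Mar 1, 1967: 28 days (February has 28).
Mar 1, 1967 → Apr 1, 1967: 31 days (March has 31).
Apr 1, 1967 → May 1, 1967: 30 days (April has 30).
May 1, 1967 → Jun 1, 1967: 31 days (May has 31).
Jun 1, 1967 → Jul 1, 1967: 30 days (June has 30).
Jul 1, 1967 → Jul 15, 1967: 14 days.
Total: 195 days.
195 mod 7 = 6, so Sunday + 6 = Saturday.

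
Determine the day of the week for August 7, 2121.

January 1, 2121 is a Wednesday.
Jan 1, 2121 → Feb 1, 2121: 31 days (January has 31).
Feb 1, 2121 → Mar 1, 2121: 28 days (February has 28).
Mar 1, 2121 → Apr 1, 2121: 31 days (March has 31).
Apr 1, 2121 → May 1, 2121: 30 days (April has 30).
May 1, 2121 → Jun 1, 2121: 31 days (May has 31).
Jun 1, 2121 → Jul 1, 2121: 30 days (June has 30).
Jul 1, 2121 → Aug 1, 2121: 31 days (July has 31).
Aug 1, 2121 → Aug 7, 2121: 6 days.
Total: 218 days.
218 mod 7 = 1, so Wednesday + 1 = Thursday.

Thursday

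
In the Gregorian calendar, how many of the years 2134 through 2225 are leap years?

22

Multiples of 4 in [2134,2225]: 23.
Of those, multiples of 100: 1 (not leap unless ÷400).
Multiples of 400: 0.
Leap years = 23 − 1 + 0 = 22.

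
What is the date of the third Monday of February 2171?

February 18, 2171

February 1, 2171 is a Friday.
The first Monday is therefore February 4 (3 days later).
The third Monday is 4 + 2×7 = February 18.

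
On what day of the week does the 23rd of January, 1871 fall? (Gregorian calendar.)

Monday

Doomsday rule: the anchor day for the 1800s is Friday. For year 71: 71÷12 = 5 r 11, and 11÷4 = 2, so 5+11+2 = 18.
Friday + 18 ≡ Tuesday — that's 1871's doomsday.
In January the doomsday date is Jan 3 (1871 is not a leap year).
Jan 23 is 20 days after Jan 3; 20 mod 7 = 6, so Tuesday + 6 = Monday.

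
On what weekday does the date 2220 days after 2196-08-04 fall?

Friday

First find the weekday of Aug 4, 2196. Doomsday rule: the anchor day for the 2100s is Sunday. For year 96: 96÷12 = 8 r 0, and 0÷4 = 0, so 8+0+0 = 8.
Sunday + 8 ≡ Monday — that's 2196's doomsday.
In August the doomsday date is Aug 8.
Aug 4 is 4 days before Aug 8; 4 mod 7 = 4, so Monday − 4 = Thursday.
2220 mod 7 = 1, so 2220 days after a Thursday is Thursday + 1 = Friday.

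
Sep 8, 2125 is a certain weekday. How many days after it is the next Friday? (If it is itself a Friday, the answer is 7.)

6

Sep 8, 2125 is a Saturday.
From Saturday to the next Friday is 6 days.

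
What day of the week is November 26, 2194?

Wednesday

Doomsday rule: the anchor day for the 2100s is Sunday. For year 94: 94÷12 = 7 r 10, and 10÷4 = 2, so 7+10+2 = 19.
Sunday + 19 ≡ Friday — that's 2194's doomsday.
In November the doomsday date is Nov 7.
Nov 26 is 19 days after Nov 7; 19 mod 7 = 5, so Friday + 5 = Wednesday.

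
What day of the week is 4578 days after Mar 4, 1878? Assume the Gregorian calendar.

Mar 4, 1878 is a Monday.
4578 mod 7 = 0, so 4578 days after a Monday is Monday + 0 = Monday.

Monday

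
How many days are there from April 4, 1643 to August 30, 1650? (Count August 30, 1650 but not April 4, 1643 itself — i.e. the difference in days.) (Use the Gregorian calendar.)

Apr 4, 1643 → Apr 4, 1644: 366 days (Feb 29, 1644 is in that span).
Apr 4, 1644 → Apr 4, 1645: 365 days.
Apr 4, 1645 → Apr 4, 1646: 365 days.
Apr 4, 1646 → Apr 4, 1647: 365 days.
Apr 4, 1647 → Apr 4, 1648: 366 days (Feb 29, 1648 is in that span).
Apr 4, 1648 → Apr 4, 1649: 365 days.
Apr 4, 1649 → Apr 4, 1650: 365 days.
Apr 4, 1650 → May 4, 1650: 30 days (April has 30).
May 4, 1650 → Jun 4, 1650: 31 days (May has 31).
Jun 4, 1650 → Jul 4, 1650: 30 days (June has 30).
Jul 4, 1650 → Aug 4, 1650: 31 days (July has 31).
Aug 4, 1650 → Aug 30, 1650: 26 days.
Total: 2705 days.

2705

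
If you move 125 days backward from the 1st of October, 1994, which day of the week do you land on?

Sunday

Oct 1, 1994 is a Saturday.
125 mod 7 = 6, so 125 days before a Saturday is Saturday − 6 = Sunday.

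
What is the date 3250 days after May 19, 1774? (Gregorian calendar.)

April 12, 1783

+365 (one year) → May 19, 1775 (2885 left).
+366 (one year; includes Feb 29, 1776) → May 19, 1776 (2519 left).
+365 (one year) → May 19, 1777 (2154 left).
+365 (one year) → May 19, 1778 (1789 left).
+365 (one year) → May 19, 1779 (1424 left).
+366 (one year; includes Feb 29, 1780) → May 19, 1780 (1058 left).
+365 (one year) → May 19, 1781 (693 left).
+365 (one year) → May 19, 1782 (328 left).
May has 31 days: +13 → Jun 1, 1782 (315 left).
Jun has 30 days: +30 → Jul 1, 1782 (285 left).
Jul has 31 days: +31 → Aug 1, 1782 (254 left).
Aug has 31 days: +31 → Sep 1, 1782 (223 left).
Sep has 30 days: +30 → Oct 1, 1782 (193 left).
Oct has 31 days: +31 → Nov 1, 1782 (162 left).
Nov has 30 days: +30 → Dec 1, 1782 (132 left).
Dec has 31 days: +31 → Jan 1, 1783 (101 left).
Jan has 31 days: +31 → Feb 1, 1783 (70 left).
Feb has 28 days: +28 → Mar 1, 1783 (42 left).
Mar has 31 days: +31 → Apr 1, 1783 (11 left).
+11 → Apr 12, 1783.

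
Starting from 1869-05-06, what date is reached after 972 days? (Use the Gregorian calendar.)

January 3, 1872

+365 (one year) → May 6, 1870 (607 left).
+365 (one year) → May 6, 1871 (242 left).
May has 31 days: +26 → Jun 1, 1871 (216 left).
Jun has 30 days: +30 → Jul 1, 1871 (186 left).
Jul has 31 days: +31 → Aug 1, 1871 (155 left).
Aug has 31 days: +31 → Sep 1, 1871 (124 left).
Sep has 30 days: +30 → Oct 1, 1871 (94 left).
Oct has 31 days: +31 → Nov 1, 1871 (63 left).
Nov has 30 days: +30 → Dec 1, 1871 (33 left).
Dec has 31 days: +31 → Jan 1, 1872 (2 left).
+2 → Jan 3, 1872.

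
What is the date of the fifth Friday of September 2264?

September 30, 2264

September 1, 2264 is a Thursday.
The first Friday is therefore September 2 (1 days later).
The fifth Friday is 2 + 4×7 = September 30.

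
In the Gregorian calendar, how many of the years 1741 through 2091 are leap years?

Multiples of 4 in [1741,2091]: 87.
Of those, multiples of 100: 3 (not leap unless ÷400).
Multiples of 400: 1.
Leap years = 87 − 3 + 1 = 85.

85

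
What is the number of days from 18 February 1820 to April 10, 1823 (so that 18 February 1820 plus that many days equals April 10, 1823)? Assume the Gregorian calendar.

1147

Feb 18, 1820 → Feb 18, 1821: 366 days (Feb 29, 1820 is in that span).
Feb 18, 1821 → Feb 18, 1822: 365 days.
Feb 18, 1822 → Feb 18, 1823: 365 days.
Feb 18, 1823 → Mar 18, 1823: 28 days (February has 28).
Mar 18, 1823 → Apr 10, 1823: 23 days.
Total: 1147 days.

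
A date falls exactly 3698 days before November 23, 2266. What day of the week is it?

Wednesday

First find the weekday of Nov 23, 2266. Doomsday rule: the anchor day for the 2200s is Friday. For year 66: 66÷12 = 5 r 6, and 6÷4 = 1, so 5+6+1 = 12.
Friday + 12 ≡ Wednesday — that's 2266's doomsday.
In November the doomsday date is Nov 7.
Nov 23 is 16 days after Nov 7; 16 mod 7 = 2, so Wednesday + 2 = Friday.
3698 mod 7 = 2, so 3698 days before a Friday is Friday − 2 = Wednesday.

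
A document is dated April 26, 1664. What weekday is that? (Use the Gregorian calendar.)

Doomsday rule: the anchor day for the 1600s is Tuesday. For year 64: 64÷12 = 5 r 4, and 4÷4 = 1, so 5+4+1 = 10.
Tuesday + 10 ≡ Friday — that's 1664's doomsday.
In April the doomsday date is Apr 4.
Apr 26 is 22 days after Apr 4; 22 mod 7 = 1, so Friday + 1 = Saturday.

Saturday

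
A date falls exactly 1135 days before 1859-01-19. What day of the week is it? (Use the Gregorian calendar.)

First find the weekday of Jan 19, 1859. Doomsday rule: the anchor day for the 1800s is Friday. For year 59: 59÷12 = 4 r 11, and 11÷4 = 2, so 4+11+2 = 17.
Friday + 17 ≡ Monday — that's 1859's doomsday.
In January the doomsday date is Jan 3 (1859 is not a leap year).
Jan 19 is 16 days after Jan 3; 16 mod 7 = 2, so Monday + 2 = Wednesday.
1135 mod 7 = 1, so 1135 days before a Wednesday is Wednesday − 1 = Tuesday.

Tuesday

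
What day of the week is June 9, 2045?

January 1, 2045 is a Sunday.
Jan 1, 2045 → Feb 1, 2045: 31 days (January has 31).
Feb 1, 2045 → Mar 1, 2045: 28 days (February has 28).
Mar 1, 2045 → Apr 1, 2045: 31 days (March has 31).
Apr 1, 2045 → May 1, 2045: 30 days (April has 30).
May 1, 2045 → Jun 1, 2045: 31 days (May has 31).
Jun 1, 2045 → Jun 9, 2045: 8 days.
Total: 159 days.
159 mod 7 = 5, so Sunday + 5 = Friday.

Friday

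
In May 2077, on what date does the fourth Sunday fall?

May 1, 2077 is a Saturday.
The first Sunday is therefore May 2 (1 days later).
The fourth Sunday is 2 + 3×7 = May 23.

May 23, 2077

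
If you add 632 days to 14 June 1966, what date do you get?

March 7, 1968

+365 (one year) → Jun 14, 1967 (267 left).
Jun has 30 days: +17 → Jul 1, 1967 (250 left).
Jul has 31 days: +31 → Aug 1, 1967 (219 left).
Aug has 31 days: +31 → Sep 1, 1967 (188 left).
Sep has 30 days: +30 → Oct 1, 1967 (158 left).
Oct has 31 days: +31 → Nov 1, 1967 (127 left).
Nov has 30 days: +30 → Dec 1, 1967 (97 left).
Dec has 31 days: +31 → Jan 1, 1968 (66 left).
Jan has 31 days: +31 → Feb 1, 1968 (35 left).
Feb has 29 days: +29 → Mar 1, 1968 (6 left).
+6 → Mar 7, 1968.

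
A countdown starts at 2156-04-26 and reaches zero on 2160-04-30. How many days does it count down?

1465

Apr 26, 2156 → Apr 26, 2157: 365 days.
Apr 26, 2157 → Apr 26, 2158: 365 days.
Apr 26, 2158 → Apr 26, 2159: 365 days.
Apr 26, 2159 → May 26, 2159: 30 days (April has 30).
May 26, 2159 → Jun 26, 2159: 31 days (May has 31).
Jun 26, 2159 → Jul 26, 2159: 30 days (June has 30).
Jul 26, 2159 → Aug 26, 2159: 31 days (July has 31).
Aug 26, 2159 → Sep 26, 2159: 31 days (August has 31).
Sep 26, 2159 → Oct 26, 2159: 30 days (September has 30).
Oct 26, 2159 → Nov 26, 2159: 31 days (October has 31).
Nov 26, 2159 → Dec 26, 2159: 30 days (November has 30).
Dec 26, 2159 → Jan 26, 2160: 31 days (December has 31).
Jan 26, 2160 → Feb 26, 2160: 31 days (January has 31).
Feb 26, 2160 → Mar 26, 2160: 29 days (February has 29).
Mar 26, 2160 → Apr 26, 2160: 31 days (March has 31).
Apr 26, 2160 → Apr 30, 2160: 4 days.
Total: 1465 days.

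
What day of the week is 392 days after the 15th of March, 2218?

Sunday

First find the weekday of Mar 15, 2218. Doomsday rule: the anchor day for the 2200s is Friday. For year 18: 18÷12 = 1 r 6, and 6÷4 = 1, so 1+6+1 = 8.
Friday + 8 ≡ Saturday — that's 2218's doomsday.
In March the doomsday date is Mar 14.
Mar 15 is 1 day after Mar 14; 1 mod 7 = 1, so Saturday + 1 = Sunday.
392 mod 7 = 0, so 392 days after a Sunday is Sunday + 0 = Sunday.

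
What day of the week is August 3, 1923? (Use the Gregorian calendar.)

Friday

Doomsday rule: the anchor day for the 1900s is Wednesday. For year 23: 23÷12 = 1 r 11, and 11÷4 = 2, so 1+11+2 = 14.
Wednesday + 14 ≡ Wednesday — that's 1923's doomsday.
In August the doomsday date is Aug 8.
Aug 3 is 5 days before Aug 8; 5 mod 7 = 5, so Wednesday − 5 = Friday.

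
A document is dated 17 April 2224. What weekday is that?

Saturday

Doomsday rule: the anchor day for the 2200s is Friday. For year 24: 24÷12 = 2 r 0, and 0÷4 = 0, so 2+0+0 = 2.
Friday + 2 ≡ Sunday — that's 2224's doomsday.
In April the doomsday date is Apr 4.
Apr 17 is 13 days after Apr 4; 13 mod 7 = 6, so Sunday + 6 = Saturday.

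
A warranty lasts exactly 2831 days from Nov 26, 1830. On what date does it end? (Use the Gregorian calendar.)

+365 (one year) → Nov 26, 1831 (2466 left).
+366 (one year; includes Feb 29, 1832) → Nov 26, 1832 (2100 left).
+365 (one year) → Nov 26, 1833 (1735 left).
+365 (one year) → Nov 26, 1834 (1370 left).
+365 (one year) → Nov 26, 1835 (1005 left).
+366 (one year; includes Feb 29, 1836) → Nov 26, 1836 (639 left).
+365 (one year) → Nov 26, 1837 (274 left).
Nov has 30 days: +5 → Dec 1, 1837 (269 left).
Dec has 31 days: +31 → Jan 1, 1838 (238 left).
Jan has 31 days: +31 → Feb 1, 1838 (207 left).
Feb has 28 days: +28 → Mar 1, 1838 (179 left).
Mar has 31 days: +31 → Apr 1, 1838 (148 left).
Apr has 30 days: +30 → May 1, 1838 (118 left).
May has 31 days: +31 → Jun 1, 1838 (87 left).
Jun has 30 days: +30 → Jul 1, 1838 (57 left).
Jul has 31 days: +31 → Aug 1, 1838 (26 left).
+26 → Aug 27, 1838.

August 27, 1838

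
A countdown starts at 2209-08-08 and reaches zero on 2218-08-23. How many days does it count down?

3302

Aug 8, 2209 → Aug 8, 2210: 365 days.
Aug 8, 2210 → Aug 8, 2211: 365 days.
Aug 8, 2211 → Aug 8, 2212: 366 days (Feb 29, 2212 is in that span).
Aug 8, 2212 → Aug 8, 2213: 365 days.
Aug 8, 2213 → Aug 8, 2214: 365 days.
Aug 8, 2214 → Aug 8, 2215: 365 days.
Aug 8, 2215 → Aug 8, 2216: 366 days (Feb 29, 2216 is in that span).
Aug 8, 2216 → Aug 8, 2217: 365 days.
Aug 8, 2217 → Sep 8, 2217: 31 days (August has 31).
Sep 8, 2217 → Oct 8, 2217: 30 days (September has 30).
Oct 8, 2217 → Nov 8, 2217: 31 days (October has 31).
Nov 8, 2217 → Dec 8, 2217: 30 days (November has 30).
Dec 8, 2217 → Jan 8, 2218: 31 days (December has 31).
Jan 8, 2218 → Feb 8, 2218: 31 days (January has 31).
Feb 8, 2218 → Mar 8, 2218: 28 days (February has 28).
Mar 8, 2218 → Apr 8, 2218: 31 days (March has 31).
Apr 8, 2218 → May 8, 2218: 30 days (April has 30).
May 8, 2218 → Jun 8, 2218: 31 days (May has 31).
Jun 8, 2218 → Jul 8, 2218: 30 days (June has 30).
Jul 8, 2218 → Aug 8, 2218: 31 days (July has 31).
Aug 8, 2218 → Aug 23, 2218: 15 days.
Total: 3302 days.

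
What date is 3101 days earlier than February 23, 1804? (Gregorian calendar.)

−365 (one year) → Feb 23, 1803 (2736 left).
−365 (one year) → Feb 23, 1802 (2371 left).
−365 (one year) → Feb 23, 1801 (2006 left).
−365 (one year) → Feb 23, 1800 (1641 left).
−365 (one year) → Feb 23, 1799 (1276 left).
−365 (one year) → Feb 23, 1798 (911 left).
−365 (one year) → Feb 23, 1797 (546 left).
−366 (one year; includes Feb 29, 1796) → Feb 23, 1796 (180 left).
−23 → Jan 31, 1796 (end of Jan, 31 days; 157 left).
−31 → Dec 31, 1795 (end of Dec, 31 days; 126 left).
−31 → Nov 30, 1795 (end of Nov, 30 days; 95 left).
−30 → Oct 31, 1795 (end of Oct, 31 days; 65 left).
−31 → Sep 30, 1795 (end of Sep, 30 days; 34 left).
−30 → Aug 31, 1795 (end of Aug, 31 days; 4 left).
−4 → Aug 27, 1795.

August 27, 1795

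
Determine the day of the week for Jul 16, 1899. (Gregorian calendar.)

Doomsday rule: the anchor day for the 1800s is Friday. For year 99: 99÷12 = 8 r 3, and 3÷4 = 0, so 8+3+0 = 11.
Friday + 11 ≡ Tuesday — that's 1899's doomsday.
In July the doomsday date is Jul 11.
Jul 16 is 5 days after Jul 11; 5 mod 7 = 5, so Tuesday + 5 = Sunday.

Sunday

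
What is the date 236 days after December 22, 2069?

August 15, 2070

Dec has 31 days: +10 → Jan 1, 2070 (226 left).
Jan has 31 days: +31 → Feb 1, 2070 (195 left).
Feb has 28 days: +28 → Mar 1, 2070 (167 left).
Mar has 31 days: +31 → Apr 1, 2070 (136 left).
Apr has 30 days: +30 → May 1, 2070 (106 left).
May has 31 days: +31 → Jun 1, 2070 (75 left).
Jun has 30 days: +30 → Jul 1, 2070 (45 left).
Jul has 31 days: +31 → Aug 1, 2070 (14 left).
+14 → Aug 15, 2070.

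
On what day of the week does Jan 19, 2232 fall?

Doomsday rule: the anchor day for the 2200s is Friday. For year 32: 32÷12 = 2 r 8, and 8÷4 = 2, so 2+8+2 = 12.
Friday + 12 ≡ Wednesday — that's 2232's doomsday.
In January the doomsday date is Jan 4 (2232 is a leap year (divisible by 4)).
Jan 19 is 15 days after Jan 4; 15 mod 7 = 1, so Wednesday + 1 = Thursday.

Thursday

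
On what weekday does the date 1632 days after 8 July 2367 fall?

Sunday

Jul 8, 2367 is a Saturday.
1632 mod 7 = 1, so 1632 days after a Saturday is Saturday + 1 = Sunday.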